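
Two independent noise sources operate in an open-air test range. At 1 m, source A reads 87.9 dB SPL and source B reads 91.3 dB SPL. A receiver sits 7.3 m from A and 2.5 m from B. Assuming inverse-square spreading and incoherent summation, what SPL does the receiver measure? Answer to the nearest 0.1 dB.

At the listener: L_A = 87.9 − 20·log₁₀(7.3) = 70.63 dB; L_B = 91.3 − 20·log₁₀(2.5) = 83.34 dB.
Combined: 10·log₁₀(10^(70.63/10)+10^(83.34/10)) = 83.6 dB SPL.

83.6 dB SPL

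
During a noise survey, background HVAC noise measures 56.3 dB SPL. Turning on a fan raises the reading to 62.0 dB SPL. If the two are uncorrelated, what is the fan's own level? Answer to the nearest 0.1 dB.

60.6 dB SPL

Subtract intensities: L_src = 10·log₁₀(10^(L_total/10) − 10^(L_bg/10)).
L_src = 10·log₁₀(10^(62.0/10) − 10^(56.3/10)) = 10·log₁₀(1158000) = 60.6 dB SPL.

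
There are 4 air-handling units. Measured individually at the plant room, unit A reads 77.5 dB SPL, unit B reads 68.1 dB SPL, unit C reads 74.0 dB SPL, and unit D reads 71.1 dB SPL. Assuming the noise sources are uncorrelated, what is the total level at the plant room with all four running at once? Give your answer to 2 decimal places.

Incoherent sources sum as intensities:
L_total = 10·log₁₀(10^(77.5/10) + 10^(68.1/10) + 10^(74.0/10) + 10^(71.1/10)) = 10·log₁₀(100700000) = 80.03 dB SPL.

80.03 dB SPL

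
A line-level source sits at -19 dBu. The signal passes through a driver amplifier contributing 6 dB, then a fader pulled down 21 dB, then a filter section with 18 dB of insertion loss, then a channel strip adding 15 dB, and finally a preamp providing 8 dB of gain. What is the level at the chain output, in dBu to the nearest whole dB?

Cascaded gains and losses add directly in dB.
-19 + 6 − 21 − 18 + 15 + 8 = -29 dBu.

-29 dBu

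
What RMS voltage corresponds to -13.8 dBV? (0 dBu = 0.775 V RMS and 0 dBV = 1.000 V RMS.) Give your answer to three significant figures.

0.204 V

V = 1.000 V × 10^(-13.8/20).
= 1.000 × 0.2042 = 0.204 V.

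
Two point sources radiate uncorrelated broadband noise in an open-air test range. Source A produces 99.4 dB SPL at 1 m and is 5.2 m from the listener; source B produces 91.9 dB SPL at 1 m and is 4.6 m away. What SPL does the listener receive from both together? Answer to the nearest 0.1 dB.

At the listener: L_A = 99.4 − 20·log₁₀(5.2) = 85.08 dB; L_B = 91.9 − 20·log₁₀(4.6) = 78.64 dB.
Combined: 10·log₁₀(10^(85.08/10)+10^(78.64/10)) = 86.0 dB SPL.

86.0 dB SPL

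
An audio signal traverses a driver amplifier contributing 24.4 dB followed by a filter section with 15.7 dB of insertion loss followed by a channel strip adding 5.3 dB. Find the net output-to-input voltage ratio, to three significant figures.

Net gain = 24.4 + (−15.7) + 5.3 = 14.0 dB.
Voltage ratio = 10^(14.0/20) = 5.01.

5.01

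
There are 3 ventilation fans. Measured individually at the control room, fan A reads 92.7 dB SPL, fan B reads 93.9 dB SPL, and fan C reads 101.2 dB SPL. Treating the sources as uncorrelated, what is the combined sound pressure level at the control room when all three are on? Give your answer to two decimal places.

Incoherent sources sum as intensities:
L_total = 10·log₁₀(10^(92.7/10) + 10^(93.9/10) + 10^(101.2/10)) = 10·log₁₀(17499000000) = 102.43 dB SPL.

102.43 dB SPL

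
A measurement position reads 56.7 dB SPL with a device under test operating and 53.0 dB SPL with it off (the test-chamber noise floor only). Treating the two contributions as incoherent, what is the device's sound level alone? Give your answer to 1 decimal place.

Subtract intensities: L_src = 10·log₁₀(10^(L_total/10) − 10^(L_bg/10)).
L_src = 10·log₁₀(10^(56.7/10) − 10^(53.0/10)) = 10·log₁₀(268200) = 54.3 dB SPL.

54.3 dB SPL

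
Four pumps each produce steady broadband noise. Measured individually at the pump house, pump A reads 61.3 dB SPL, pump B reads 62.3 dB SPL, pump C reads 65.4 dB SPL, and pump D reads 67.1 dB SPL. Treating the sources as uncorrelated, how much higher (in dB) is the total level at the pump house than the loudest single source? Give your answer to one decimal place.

Uncorrelated sources add in intensity (power), not in dB.
L_total = 10·log₁₀(10^(61.3/10) + 10^(62.3/10) + 10^(65.4/10) + 10^(67.1/10)) = 70.66 dB SPL.
Excess over the loudest (67.1 dB): 70.66 − 67.1 = 3.6 dB.

3.6 dB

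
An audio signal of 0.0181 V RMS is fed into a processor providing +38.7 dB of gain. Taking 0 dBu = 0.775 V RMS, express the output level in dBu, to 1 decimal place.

+6.1 dBu

Input level: 20·log₁₀(0.0181/0.775) = -32.63 dBu.
Output: -32.63 + 38.7 = +6.1 dBu.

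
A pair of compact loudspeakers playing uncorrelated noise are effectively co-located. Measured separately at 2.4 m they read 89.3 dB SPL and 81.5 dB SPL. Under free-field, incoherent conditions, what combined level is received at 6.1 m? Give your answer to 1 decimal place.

Combined at 2.4 m: 10·log₁₀(10^(89.3/10)+10^(81.5/10)) = 89.97 dB SPL.
Then apply −20·log₁₀(6.1/2.4) = -8.10 dB → 81.9 dB SPL.

81.9 dB SPL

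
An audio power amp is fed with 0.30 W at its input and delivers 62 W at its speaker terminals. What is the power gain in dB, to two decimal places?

23.15 dB

Power ratio → dB uses the 10·log₁₀ form:
10·log₁₀(62/0.30) = 10·log₁₀(206.7) = 23.15 dB.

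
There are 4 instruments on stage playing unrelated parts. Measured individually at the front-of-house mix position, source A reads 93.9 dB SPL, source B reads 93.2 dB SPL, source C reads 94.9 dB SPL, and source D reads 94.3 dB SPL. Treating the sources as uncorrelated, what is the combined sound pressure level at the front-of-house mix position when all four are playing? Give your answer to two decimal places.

Add the sources as powers (linear), then convert back to dB:
L_total = 10·log₁₀(10^(93.9/10) + 10^(93.2/10) + 10^(94.9/10) + 10^(94.3/10)) = 10·log₁₀(10326000000) = 100.14 dB SPL.

100.14 dB SPL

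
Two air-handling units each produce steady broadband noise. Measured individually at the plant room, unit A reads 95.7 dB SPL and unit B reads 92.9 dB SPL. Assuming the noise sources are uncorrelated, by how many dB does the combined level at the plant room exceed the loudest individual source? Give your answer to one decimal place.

1.8 dB

Uncorrelated sources add in intensity (power), not in dB.
L_total = 10·log₁₀(10^(95.7/10) + 10^(92.9/10)) = 97.53 dB SPL.
Excess over the loudest (95.7 dB): 97.53 − 95.7 = 1.8 dB.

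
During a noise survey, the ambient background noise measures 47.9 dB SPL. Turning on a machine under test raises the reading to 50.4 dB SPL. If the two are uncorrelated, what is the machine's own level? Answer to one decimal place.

46.8 dB SPL

Subtract intensities: L_src = 10·log₁₀(10^(L_total/10) − 10^(L_bg/10)).
L_src = 10·log₁₀(10^(50.4/10) − 10^(47.9/10)) = 10·log₁₀(47990) = 46.8 dB SPL.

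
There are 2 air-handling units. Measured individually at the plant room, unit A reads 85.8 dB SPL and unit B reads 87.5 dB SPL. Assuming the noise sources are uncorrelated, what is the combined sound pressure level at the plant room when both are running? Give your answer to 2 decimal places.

Add the sources as powers (linear), then convert back to dB:
L_total = 10·log₁₀(10^(85.8/10) + 10^(87.5/10)) = 10·log₁₀(942500000) = 89.74 dB SPL.

89.74 dB SPL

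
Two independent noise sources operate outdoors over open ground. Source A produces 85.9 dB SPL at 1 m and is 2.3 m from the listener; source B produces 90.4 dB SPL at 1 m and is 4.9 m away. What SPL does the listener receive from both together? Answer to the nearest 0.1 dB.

At the listener: L_A = 85.9 − 20·log₁₀(2.3) = 78.67 dB; L_B = 90.4 − 20·log₁₀(4.9) = 76.60 dB.
Combined: 10·log₁₀(10^(78.67/10)+10^(76.60/10)) = 80.8 dB SPL.

80.8 dB SPL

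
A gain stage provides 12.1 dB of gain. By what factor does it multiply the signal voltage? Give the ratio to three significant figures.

4.03

Voltage ratio = 10^(dB/20).
10^(12.1/20) = 10^(0.6050) = 4.03.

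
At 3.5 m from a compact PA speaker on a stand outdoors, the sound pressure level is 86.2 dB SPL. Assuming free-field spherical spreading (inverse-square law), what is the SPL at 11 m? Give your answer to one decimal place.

Inverse-square spreading gives ΔL = −20·log₁₀(d₂/d₁).
ΔL = −20·log₁₀(11/3.5) = -9.95 dB, so L₂ = 86.2 + (-9.95) = 76.3 dB SPL.

76.3 dB SPL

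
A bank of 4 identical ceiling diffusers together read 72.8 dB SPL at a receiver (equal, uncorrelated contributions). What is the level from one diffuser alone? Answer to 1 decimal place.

4 equal incoherent sources add 10·log₁₀(4) = 6.02 dB over one source.
L_one = 72.8 − 6.02 = 66.8 dB SPL.

66.8 dB SPL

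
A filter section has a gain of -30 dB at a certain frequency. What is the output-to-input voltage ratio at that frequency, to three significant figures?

0.0316

Voltage ratio = 10^(dB/20).
10^(-30/20) = 10^(-1.500) = 0.0316.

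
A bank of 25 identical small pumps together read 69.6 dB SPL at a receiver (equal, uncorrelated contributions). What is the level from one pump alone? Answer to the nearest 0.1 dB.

25 equal incoherent sources add 10·log₁₀(25) = 13.98 dB over one source.
L_one = 69.6 − 13.98 = 55.6 dB SPL.

55.6 dB SPL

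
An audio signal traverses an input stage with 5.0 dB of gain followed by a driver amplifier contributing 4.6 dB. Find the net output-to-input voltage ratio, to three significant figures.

Net gain = 5.0 + 4.6 = 9.6 dB.
Voltage ratio = 10^(9.6/20) = 3.02.

3.02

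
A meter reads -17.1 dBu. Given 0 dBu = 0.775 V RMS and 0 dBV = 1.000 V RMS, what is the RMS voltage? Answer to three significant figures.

V = 0.775 V × 10^(-17.1/20).
= 0.775 × 0.1396 = 0.108 V.

0.108 V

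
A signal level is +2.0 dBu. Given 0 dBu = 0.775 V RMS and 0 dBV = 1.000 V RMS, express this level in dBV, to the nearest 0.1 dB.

The offset between the scales is 20·log₁₀(0.775/1.000) = −2.214 dB.
So dBV = +2.0 − 2.214 = -0.2 dBV.

-0.2 dBV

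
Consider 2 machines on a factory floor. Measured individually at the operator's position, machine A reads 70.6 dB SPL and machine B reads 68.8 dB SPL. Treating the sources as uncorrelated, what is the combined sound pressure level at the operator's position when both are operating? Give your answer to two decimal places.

Incoherent sources sum as intensities:
L_total = 10·log₁₀(10^(70.6/10) + 10^(68.8/10)) = 10·log₁₀(19070000) = 72.80 dB SPL.

72.80 dB SPL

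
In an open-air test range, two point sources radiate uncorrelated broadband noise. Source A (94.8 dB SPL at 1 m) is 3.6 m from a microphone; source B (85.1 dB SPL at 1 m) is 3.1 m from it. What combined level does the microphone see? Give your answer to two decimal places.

84.26 dB SPL

At the listener: L_A = 94.8 − 20·log₁₀(3.6) = 83.674 dB; L_B = 85.1 − 20·log₁₀(3.1) = 75.273 dB.
Combined: 10·log₁₀(10^(83.674/10)+10^(75.273/10)) = 84.26 dB SPL.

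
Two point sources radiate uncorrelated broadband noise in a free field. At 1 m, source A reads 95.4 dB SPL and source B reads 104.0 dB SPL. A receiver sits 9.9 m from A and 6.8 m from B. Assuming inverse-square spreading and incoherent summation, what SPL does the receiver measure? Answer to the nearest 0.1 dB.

87.6 dB SPL

At the listener: L_A = 95.4 − 20·log₁₀(9.9) = 75.49 dB; L_B = 104.0 − 20·log₁₀(6.8) = 87.35 dB.
Combined: 10·log₁₀(10^(75.49/10)+10^(87.35/10)) = 87.6 dB SPL.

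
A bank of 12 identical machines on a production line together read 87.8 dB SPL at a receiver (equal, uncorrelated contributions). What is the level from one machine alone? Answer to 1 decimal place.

12 equal incoherent sources add 10·log₁₀(12) = 10.79 dB over one source.
L_one = 87.8 − 10.79 = 77.0 dB SPL.

77.0 dB SPL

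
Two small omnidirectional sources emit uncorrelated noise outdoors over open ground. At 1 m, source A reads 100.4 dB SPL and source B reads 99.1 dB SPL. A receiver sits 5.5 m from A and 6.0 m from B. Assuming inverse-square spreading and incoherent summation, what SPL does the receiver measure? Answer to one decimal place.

At the listener: L_A = 100.4 − 20·log₁₀(5.5) = 85.59 dB; L_B = 99.1 − 20·log₁₀(6.0) = 83.54 dB.
Combined: 10·log₁₀(10^(85.59/10)+10^(83.54/10)) = 87.7 dB SPL.

87.7 dB SPL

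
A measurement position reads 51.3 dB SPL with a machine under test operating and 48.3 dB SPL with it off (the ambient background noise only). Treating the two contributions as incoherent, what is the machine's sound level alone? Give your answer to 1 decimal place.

48.3 dB SPL

Subtract intensities: L_src = 10·log₁₀(10^(L_total/10) − 10^(L_bg/10)).
L_src = 10·log₁₀(10^(51.3/10) − 10^(48.3/10)) = 10·log₁₀(67290) = 48.3 dB SPL.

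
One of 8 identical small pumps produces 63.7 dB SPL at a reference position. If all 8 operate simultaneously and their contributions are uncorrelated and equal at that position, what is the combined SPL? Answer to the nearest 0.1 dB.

72.7 dB SPL

8 equal incoherent sources raise the level by 10·log₁₀(8) = 9.03 dB.
L_total = 63.7 + 9.03 = 72.7 dB SPL.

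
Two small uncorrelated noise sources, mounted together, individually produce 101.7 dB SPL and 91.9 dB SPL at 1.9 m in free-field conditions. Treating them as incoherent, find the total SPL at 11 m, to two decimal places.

86.88 dB SPL

Combined at 1.9 m: 10·log₁₀(10^(101.7/10)+10^(91.9/10)) = 102.132 dB SPL.
Then apply −20·log₁₀(11/1.9) = -15.253 dB → 86.88 dB SPL.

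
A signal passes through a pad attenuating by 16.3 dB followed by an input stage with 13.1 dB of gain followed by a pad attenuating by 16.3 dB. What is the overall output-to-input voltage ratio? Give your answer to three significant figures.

0.106

Net gain = (−16.3) + 13.1 + (−16.3) = -19.5 dB.
Voltage ratio = 10^(-19.5/20) = 0.106.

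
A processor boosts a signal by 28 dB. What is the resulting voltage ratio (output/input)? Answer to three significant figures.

Voltage ratio = 10^(dB/20).
10^(28/20) = 10^(1.400) = 25.1.

25.1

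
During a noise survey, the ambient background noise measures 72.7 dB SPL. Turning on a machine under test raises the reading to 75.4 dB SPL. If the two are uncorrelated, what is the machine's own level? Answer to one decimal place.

Background correction is a power subtraction:
L_src = 10·log₁₀(10^(75.4/10) − 10^(72.7/10)) = 10·log₁₀(16050000) = 72.1 dB SPL.

72.1 dB SPL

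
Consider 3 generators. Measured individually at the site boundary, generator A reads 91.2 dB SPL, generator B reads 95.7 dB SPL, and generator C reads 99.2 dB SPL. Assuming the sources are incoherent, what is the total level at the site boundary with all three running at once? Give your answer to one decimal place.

101.3 dB SPL

Incoherent sources sum as intensities:
L_total = 10·log₁₀(10^(91.2/10) + 10^(95.7/10) + 10^(99.2/10)) = 10·log₁₀(13351000000) = 101.3 dB SPL.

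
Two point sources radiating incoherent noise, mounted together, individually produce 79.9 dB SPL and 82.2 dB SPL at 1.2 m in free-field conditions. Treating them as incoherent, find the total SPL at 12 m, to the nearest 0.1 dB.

Combined at 1.2 m: 10·log₁₀(10^(79.9/10)+10^(82.2/10)) = 84.21 dB SPL.
Then apply −20·log₁₀(12/1.2) = -20.00 dB → 64.2 dB SPL.

64.2 dB SPL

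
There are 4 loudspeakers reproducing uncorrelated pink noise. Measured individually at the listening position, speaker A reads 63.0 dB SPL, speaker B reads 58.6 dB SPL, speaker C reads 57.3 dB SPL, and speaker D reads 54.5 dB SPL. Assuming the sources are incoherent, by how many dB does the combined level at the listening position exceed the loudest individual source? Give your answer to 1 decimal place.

2.5 dB

Incoherent sources sum as intensities:
L_total = 10·log₁₀(10^(63.0/10) + 10^(58.6/10) + 10^(57.3/10) + 10^(54.5/10)) = 65.49 dB SPL.
Excess over the loudest (63.0 dB): 65.49 − 63.0 = 2.5 dB.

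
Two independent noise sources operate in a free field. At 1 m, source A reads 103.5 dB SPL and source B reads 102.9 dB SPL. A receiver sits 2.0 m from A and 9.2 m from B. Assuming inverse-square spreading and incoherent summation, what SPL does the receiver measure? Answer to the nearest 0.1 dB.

At the listener: L_A = 103.5 − 20·log₁₀(2.0) = 97.48 dB; L_B = 102.9 − 20·log₁₀(9.2) = 83.62 dB.
Combined: 10·log₁₀(10^(97.48/10)+10^(83.62/10)) = 97.7 dB SPL.

97.7 dB SPL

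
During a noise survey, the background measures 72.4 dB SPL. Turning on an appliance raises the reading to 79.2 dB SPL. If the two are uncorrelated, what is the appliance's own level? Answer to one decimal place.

78.2 dB SPL

Background correction is a power subtraction:
L_src = 10·log₁₀(10^(79.2/10) − 10^(72.4/10)) = 10·log₁₀(65800000) = 78.2 dB SPL.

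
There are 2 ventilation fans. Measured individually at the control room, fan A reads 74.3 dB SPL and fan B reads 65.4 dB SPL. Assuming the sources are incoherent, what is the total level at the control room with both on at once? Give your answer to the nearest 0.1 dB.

74.8 dB SPL

Uncorrelated sources add in intensity (power), not in dB.
L_total = 10·log₁₀(10^(74.3/10) + 10^(65.4/10)) = 10·log₁₀(30380000) = 74.8 dB SPL.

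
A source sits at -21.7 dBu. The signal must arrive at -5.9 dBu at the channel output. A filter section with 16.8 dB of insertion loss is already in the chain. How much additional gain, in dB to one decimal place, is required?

The required make-up gain is the shortfall in the dB sum.
G = -5.9 − (-21.7) + 16.8 = 32.6 dB.

32.6 dB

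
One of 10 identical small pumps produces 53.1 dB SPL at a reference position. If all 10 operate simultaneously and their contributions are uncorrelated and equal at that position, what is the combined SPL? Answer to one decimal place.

63.1 dB SPL

10 equal incoherent sources raise the level by 10·log₁₀(10) = 10.00 dB.
L_total = 53.1 + 10.00 = 63.1 dB SPL.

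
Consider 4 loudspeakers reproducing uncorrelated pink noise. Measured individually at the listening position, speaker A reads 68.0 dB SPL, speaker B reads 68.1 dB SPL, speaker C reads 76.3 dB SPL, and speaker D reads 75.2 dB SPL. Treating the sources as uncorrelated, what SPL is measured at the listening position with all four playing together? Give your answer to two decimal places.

79.47 dB SPL

Uncorrelated sources add in intensity (power), not in dB.
L_total = 10·log₁₀(10^(68.0/10) + 10^(68.1/10) + 10^(76.3/10) + 10^(75.2/10)) = 10·log₁₀(88540000) = 79.47 dB SPL.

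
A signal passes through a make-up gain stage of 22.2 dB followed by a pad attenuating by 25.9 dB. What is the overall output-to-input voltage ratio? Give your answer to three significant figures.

Net gain = 22.2 + (−25.9) = -3.7 dB.
Voltage ratio = 10^(-3.7/20) = 0.653.

0.653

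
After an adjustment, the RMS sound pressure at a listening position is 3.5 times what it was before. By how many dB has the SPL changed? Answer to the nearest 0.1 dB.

10.9 dB

SPL change from a pressure ratio uses the 20·log₁₀ form:
20·log₁₀(3.5) = 10.9 dB.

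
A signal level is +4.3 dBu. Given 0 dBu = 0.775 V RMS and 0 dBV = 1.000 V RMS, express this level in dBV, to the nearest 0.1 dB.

+2.1 dBV

The offset between the scales is 20·log₁₀(0.775/1.000) = −2.214 dB.
So dBV = +4.3 − 2.214 = +2.1 dBV.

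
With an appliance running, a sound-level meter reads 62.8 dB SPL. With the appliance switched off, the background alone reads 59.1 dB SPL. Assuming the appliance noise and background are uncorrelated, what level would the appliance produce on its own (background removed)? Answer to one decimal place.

Background correction is a power subtraction:
L_src = 10·log₁₀(10^(62.8/10) − 10^(59.1/10)) = 10·log₁₀(1093000) = 60.4 dB SPL.

60.4 dB SPL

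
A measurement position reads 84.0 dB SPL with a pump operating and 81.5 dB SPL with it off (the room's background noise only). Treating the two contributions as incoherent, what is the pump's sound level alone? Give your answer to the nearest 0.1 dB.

80.4 dB SPL

Remove the background by subtracting linear intensities:
L_src = 10·log₁₀(10^(84.0/10) − 10^(81.5/10)) = 10·log₁₀(109900000) = 80.4 dB SPL.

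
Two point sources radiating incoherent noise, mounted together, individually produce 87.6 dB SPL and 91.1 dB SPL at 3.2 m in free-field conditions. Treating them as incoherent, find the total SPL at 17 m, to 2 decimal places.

Combined at 3.2 m: 10·log₁₀(10^(87.6/10)+10^(91.1/10)) = 92.704 dB SPL.
Then apply −20·log₁₀(17/3.2) = -14.506 dB → 78.20 dB SPL.

78.20 dB SPL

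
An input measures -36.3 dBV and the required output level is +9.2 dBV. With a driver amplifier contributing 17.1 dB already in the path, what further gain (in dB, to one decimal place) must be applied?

The required make-up gain is the shortfall in the dB sum.
G = +9.2 − (-36.3) − 17.1 = 28.4 dB.

28.4 dB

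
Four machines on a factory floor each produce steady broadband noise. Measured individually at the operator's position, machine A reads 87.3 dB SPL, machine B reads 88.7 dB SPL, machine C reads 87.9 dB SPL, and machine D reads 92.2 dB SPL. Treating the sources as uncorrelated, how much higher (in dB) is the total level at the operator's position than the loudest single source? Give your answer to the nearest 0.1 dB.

3.3 dB

Add the sources as powers (linear), then convert back to dB:
L_total = 10·log₁₀(10^(87.3/10) + 10^(88.7/10) + 10^(87.9/10) + 10^(92.2/10)) = 95.51 dB SPL.
Excess over the loudest (92.2 dB): 95.51 − 92.2 = 3.3 dB.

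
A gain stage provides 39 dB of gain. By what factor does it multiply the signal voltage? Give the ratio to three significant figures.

Voltage ratio = 10^(dB/20).
10^(39/20) = 10^(1.950) = 89.1.

89.1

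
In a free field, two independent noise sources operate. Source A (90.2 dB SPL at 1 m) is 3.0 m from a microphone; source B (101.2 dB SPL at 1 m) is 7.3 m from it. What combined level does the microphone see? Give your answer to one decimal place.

At the listener: L_A = 90.2 − 20·log₁₀(3.0) = 80.66 dB; L_B = 101.2 − 20·log₁₀(7.3) = 83.93 dB.
Combined: 10·log₁₀(10^(80.66/10)+10^(83.93/10)) = 85.6 dB SPL.

85.6 dB SPL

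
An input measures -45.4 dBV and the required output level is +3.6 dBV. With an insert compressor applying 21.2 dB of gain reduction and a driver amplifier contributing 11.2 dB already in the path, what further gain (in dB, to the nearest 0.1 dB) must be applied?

The required make-up gain is the shortfall in the dB sum.
G = +3.6 − (-45.4) + 21.2 − 11.2 = 59.0 dB.

59.0 dB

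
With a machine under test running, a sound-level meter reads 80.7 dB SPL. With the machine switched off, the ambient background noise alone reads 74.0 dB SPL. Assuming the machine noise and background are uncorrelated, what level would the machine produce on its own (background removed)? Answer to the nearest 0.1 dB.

Subtract intensities: L_src = 10·log₁₀(10^(L_total/10) − 10^(L_bg/10)).
L_src = 10·log₁₀(10^(80.7/10) − 10^(74.0/10)) = 10·log₁₀(92370000) = 79.7 dB SPL.

79.7 dB SPL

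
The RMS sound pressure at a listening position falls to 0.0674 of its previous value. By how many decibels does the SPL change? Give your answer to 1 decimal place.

-23.4 dB

SPL change from a pressure ratio uses the 20·log₁₀ form:
20·log₁₀(0.0674) = -23.4 dB.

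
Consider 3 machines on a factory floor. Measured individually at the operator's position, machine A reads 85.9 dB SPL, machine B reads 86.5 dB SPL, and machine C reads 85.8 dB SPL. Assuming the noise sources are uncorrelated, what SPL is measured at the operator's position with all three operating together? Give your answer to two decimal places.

Add the sources as powers (linear), then convert back to dB:
L_total = 10·log₁₀(10^(85.9/10) + 10^(86.5/10) + 10^(85.8/10)) = 10·log₁₀(1216000000) = 90.85 dB SPL.

90.85 dB SPL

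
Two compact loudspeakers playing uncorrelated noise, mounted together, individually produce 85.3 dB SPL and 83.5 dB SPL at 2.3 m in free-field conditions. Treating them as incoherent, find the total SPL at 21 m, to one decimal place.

Combined at 2.3 m: 10·log₁₀(10^(85.3/10)+10^(83.5/10)) = 87.50 dB SPL.
Then apply −20·log₁₀(21/2.3) = -19.21 dB → 68.3 dB SPL.

68.3 dB SPL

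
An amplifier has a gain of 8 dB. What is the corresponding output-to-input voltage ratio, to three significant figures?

Voltage ratio = 10^(dB/20).
10^(8/20) = 10^(0.4000) = 2.51.

2.51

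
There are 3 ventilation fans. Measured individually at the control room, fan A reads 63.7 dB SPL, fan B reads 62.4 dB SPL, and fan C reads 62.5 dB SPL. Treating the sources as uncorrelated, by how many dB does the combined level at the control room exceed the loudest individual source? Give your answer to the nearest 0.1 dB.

Uncorrelated sources add in intensity (power), not in dB.
L_total = 10·log₁₀(10^(63.7/10) + 10^(62.4/10) + 10^(62.5/10)) = 67.68 dB SPL.
Excess over the loudest (63.7 dB): 67.68 − 63.7 = 4.0 dB.

4.0 dB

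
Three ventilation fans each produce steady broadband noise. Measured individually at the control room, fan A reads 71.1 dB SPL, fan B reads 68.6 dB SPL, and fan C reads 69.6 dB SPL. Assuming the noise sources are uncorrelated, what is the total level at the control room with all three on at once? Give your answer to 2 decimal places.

74.66 dB SPL

Incoherent sources sum as intensities:
L_total = 10·log₁₀(10^(71.1/10) + 10^(68.6/10) + 10^(69.6/10)) = 10·log₁₀(29250000) = 74.66 dB SPL.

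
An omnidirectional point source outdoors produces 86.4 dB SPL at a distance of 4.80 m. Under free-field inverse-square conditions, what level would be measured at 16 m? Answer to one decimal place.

75.9 dB SPL

For a point source in a free field, ΔL = −20·log₁₀(d₂/d₁).
ΔL = −20·log₁₀(16/4.80) = -10.46 dB, so L₂ = 86.4 + (-10.46) = 75.9 dB SPL.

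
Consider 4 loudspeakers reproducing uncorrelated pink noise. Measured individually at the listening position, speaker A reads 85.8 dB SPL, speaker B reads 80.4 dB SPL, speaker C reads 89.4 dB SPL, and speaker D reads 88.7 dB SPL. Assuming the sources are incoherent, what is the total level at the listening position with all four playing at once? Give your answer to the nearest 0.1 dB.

93.2 dB SPL

Add the sources as powers (linear), then convert back to dB:
L_total = 10·log₁₀(10^(85.8/10) + 10^(80.4/10) + 10^(89.4/10) + 10^(88.7/10)) = 10·log₁₀(2102000000) = 93.2 dB SPL.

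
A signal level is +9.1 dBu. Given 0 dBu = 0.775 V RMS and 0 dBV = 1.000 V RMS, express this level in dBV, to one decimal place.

The offset between the scales is 20·log₁₀(0.775/1.000) = −2.214 dB.
So dBV = +9.1 − 2.214 = +6.9 dBV.

+6.9 dBV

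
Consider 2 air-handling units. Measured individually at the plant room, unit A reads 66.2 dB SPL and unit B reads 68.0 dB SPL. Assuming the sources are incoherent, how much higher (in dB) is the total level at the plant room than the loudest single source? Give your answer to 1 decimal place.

2.2 dB

Incoherent sources sum as intensities:
L_total = 10·log₁₀(10^(66.2/10) + 10^(68.0/10)) = 70.20 dB SPL.
Excess over the loudest (68.0 dB): 70.20 − 68.0 = 2.2 dB.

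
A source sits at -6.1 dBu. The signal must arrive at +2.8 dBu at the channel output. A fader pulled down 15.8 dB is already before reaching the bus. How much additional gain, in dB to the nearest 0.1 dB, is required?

The required make-up gain is the shortfall in the dB sum.
G = +2.8 − (-6.1) + 15.8 = 24.7 dB.

24.7 dB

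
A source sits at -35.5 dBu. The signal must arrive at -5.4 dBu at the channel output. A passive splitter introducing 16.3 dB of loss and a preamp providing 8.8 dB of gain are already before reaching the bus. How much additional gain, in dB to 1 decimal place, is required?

37.6 dB

The required make-up gain is the shortfall in the dB sum.
G = -5.4 − (-35.5) + 16.3 − 8.8 = 37.6 dB.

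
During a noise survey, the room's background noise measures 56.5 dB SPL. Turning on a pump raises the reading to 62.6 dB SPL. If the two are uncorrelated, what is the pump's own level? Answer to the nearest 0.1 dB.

61.4 dB SPL

Subtract intensities: L_src = 10·log₁₀(10^(L_total/10) − 10^(L_bg/10)).
L_src = 10·log₁₀(10^(62.6/10) − 10^(56.5/10)) = 10·log₁₀(1373000) = 61.4 dB SPL.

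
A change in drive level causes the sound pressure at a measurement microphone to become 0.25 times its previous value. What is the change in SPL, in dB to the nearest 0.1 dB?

-12.0 dB

Sound pressure is an amplitude quantity: ΔL = 20·log₁₀(p₂/p₁).
20·log₁₀(0.25) = -12.0 dB.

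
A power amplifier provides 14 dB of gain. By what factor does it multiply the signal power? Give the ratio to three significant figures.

25.1

Power ratio = 10^(dB/10).
10^(14/10) = 10^(1.400) = 25.1.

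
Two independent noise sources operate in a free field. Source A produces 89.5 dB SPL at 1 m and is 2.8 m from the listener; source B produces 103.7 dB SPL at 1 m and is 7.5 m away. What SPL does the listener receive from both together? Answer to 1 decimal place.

At the listener: L_A = 89.5 − 20·log₁₀(2.8) = 80.56 dB; L_B = 103.7 − 20·log₁₀(7.5) = 86.20 dB.
Combined: 10·log₁₀(10^(80.56/10)+10^(86.20/10)) = 87.2 dB SPL.

87.2 dB SPL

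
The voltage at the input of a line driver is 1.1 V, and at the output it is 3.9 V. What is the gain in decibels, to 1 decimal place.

Voltage ratio → dB uses the 20·log₁₀ form:
20·log₁₀(3.9/1.1) = 20·log₁₀(3.545) = 11.0 dB.

11.0 dB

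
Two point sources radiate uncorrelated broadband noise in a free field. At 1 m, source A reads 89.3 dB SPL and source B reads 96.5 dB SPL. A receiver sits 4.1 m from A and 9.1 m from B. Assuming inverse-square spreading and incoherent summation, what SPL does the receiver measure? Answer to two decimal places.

80.19 dB SPL

At the listener: L_A = 89.3 − 20·log₁₀(4.1) = 77.044 dB; L_B = 96.5 − 20·log₁₀(9.1) = 77.319 dB.
Combined: 10·log₁₀(10^(77.044/10)+10^(77.319/10)) = 80.19 dB SPL.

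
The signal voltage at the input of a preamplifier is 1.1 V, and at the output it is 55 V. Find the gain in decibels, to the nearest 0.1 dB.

For a voltage ratio, dB = 20·log₁₀(V₂/V₁).
20·log₁₀(55/1.1) = 20·log₁₀(50.00) = 34.0 dB.

34.0 dB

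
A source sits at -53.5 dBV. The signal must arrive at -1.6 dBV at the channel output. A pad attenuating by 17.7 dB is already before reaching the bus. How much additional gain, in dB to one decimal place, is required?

69.6 dB

The required make-up gain is the shortfall in the dB sum.
G = -1.6 − (-53.5) + 17.7 = 69.6 dB.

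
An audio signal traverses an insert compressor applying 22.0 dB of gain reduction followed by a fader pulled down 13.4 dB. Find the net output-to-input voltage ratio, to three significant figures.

Net gain = (−22.0) + (−13.4) = -35.4 dB.
Voltage ratio = 10^(-35.4/20) = 0.0170.

0.0170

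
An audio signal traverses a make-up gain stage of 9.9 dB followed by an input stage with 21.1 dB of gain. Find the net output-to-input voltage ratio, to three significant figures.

Net gain = 9.9 + 21.1 = 31.0 dB.
Voltage ratio = 10^(31.0/20) = 35.5.

35.5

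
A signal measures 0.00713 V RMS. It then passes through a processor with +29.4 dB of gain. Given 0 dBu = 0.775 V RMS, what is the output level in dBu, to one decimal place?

Input level: 20·log₁₀(0.00713/0.775) = -40.72 dBu.
Output: -40.72 + 29.4 = -11.3 dBu.

-11.3 dBu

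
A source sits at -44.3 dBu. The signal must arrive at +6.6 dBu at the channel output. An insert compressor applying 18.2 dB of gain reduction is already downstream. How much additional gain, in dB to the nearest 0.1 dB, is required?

69.1 dB

The required make-up gain is the shortfall in the dB sum.
G = +6.6 − (-44.3) + 18.2 = 69.1 dB.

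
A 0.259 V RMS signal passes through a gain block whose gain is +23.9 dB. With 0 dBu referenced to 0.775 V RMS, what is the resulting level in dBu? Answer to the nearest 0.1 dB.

Input level: 20·log₁₀(0.259/0.775) = -9.52 dBu.
Output: -9.52 + 23.9 = +14.4 dBu.

+14.4 dBu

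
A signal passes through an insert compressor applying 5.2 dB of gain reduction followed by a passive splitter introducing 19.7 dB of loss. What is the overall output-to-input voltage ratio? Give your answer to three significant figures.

0.0569

Net gain = (−5.2) + (−19.7) = -24.9 dB.
Voltage ratio = 10^(-24.9/20) = 0.0569.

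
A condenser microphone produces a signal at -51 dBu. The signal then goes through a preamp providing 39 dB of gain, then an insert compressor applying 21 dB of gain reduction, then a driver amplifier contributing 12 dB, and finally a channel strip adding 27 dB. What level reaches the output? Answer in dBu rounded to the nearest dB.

In dB, series stages simply add:
-51 + 39 − 21 + 12 + 27 = +6 dBu.

+6 dBu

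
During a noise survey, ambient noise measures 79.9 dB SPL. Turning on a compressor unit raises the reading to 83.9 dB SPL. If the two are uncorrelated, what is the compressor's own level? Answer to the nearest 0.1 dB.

Remove the background by subtracting linear intensities:
L_src = 10·log₁₀(10^(83.9/10) − 10^(79.9/10)) = 10·log₁₀(147700000) = 81.7 dB SPL.

81.7 dB SPL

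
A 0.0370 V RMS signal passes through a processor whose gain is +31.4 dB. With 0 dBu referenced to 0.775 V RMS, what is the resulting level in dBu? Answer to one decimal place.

+5.0 dBu

Input level: 20·log₁₀(0.0370/0.775) = -26.42 dBu.
Output: -26.42 + 31.4 = +5.0 dBu.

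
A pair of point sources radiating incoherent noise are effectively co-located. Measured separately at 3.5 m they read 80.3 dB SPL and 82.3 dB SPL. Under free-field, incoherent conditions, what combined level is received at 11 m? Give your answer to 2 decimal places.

74.48 dB SPL

Combined at 3.5 m: 10·log₁₀(10^(80.3/10)+10^(82.3/10)) = 84.424 dB SPL.
Then apply −20·log₁₀(11/3.5) = -9.946 dB → 74.48 dB SPL.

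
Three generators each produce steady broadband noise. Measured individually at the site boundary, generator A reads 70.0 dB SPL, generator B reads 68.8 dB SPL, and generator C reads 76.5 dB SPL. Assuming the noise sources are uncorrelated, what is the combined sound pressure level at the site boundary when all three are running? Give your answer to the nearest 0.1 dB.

77.9 dB SPL

Add the sources as powers (linear), then convert back to dB:
L_total = 10·log₁₀(10^(70.0/10) + 10^(68.8/10) + 10^(76.5/10)) = 10·log₁₀(62250000) = 77.9 dB SPL.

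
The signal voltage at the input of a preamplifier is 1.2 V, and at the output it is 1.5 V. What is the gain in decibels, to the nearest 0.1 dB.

1.9 dB

Voltage ratio → dB uses the 20·log₁₀ form:
20·log₁₀(1.5/1.2) = 20·log₁₀(1.250) = 1.9 dB.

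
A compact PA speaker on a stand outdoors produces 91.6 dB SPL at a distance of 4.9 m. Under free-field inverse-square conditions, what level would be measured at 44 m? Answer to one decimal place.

For a point source in a free field, ΔL = −20·log₁₀(d₂/d₁).
ΔL = −20·log₁₀(44/4.9) = -19.07 dB, so L₂ = 91.6 + (-19.07) = 72.5 dB SPL.

72.5 dB SPL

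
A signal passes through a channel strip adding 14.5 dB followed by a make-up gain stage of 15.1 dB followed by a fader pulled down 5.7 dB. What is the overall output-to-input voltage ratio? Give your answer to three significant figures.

15.7

Net gain = 14.5 + 15.1 + (−5.7) = 23.9 dB.
Voltage ratio = 10^(23.9/20) = 15.7.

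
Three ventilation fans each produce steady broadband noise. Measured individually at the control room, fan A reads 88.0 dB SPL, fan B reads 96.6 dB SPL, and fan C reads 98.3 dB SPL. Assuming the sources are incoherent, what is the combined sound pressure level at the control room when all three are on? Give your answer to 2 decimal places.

100.78 dB SPL

Incoherent sources sum as intensities:
L_total = 10·log₁₀(10^(88.0/10) + 10^(96.6/10) + 10^(98.3/10)) = 10·log₁₀(11963000000) = 100.78 dB SPL.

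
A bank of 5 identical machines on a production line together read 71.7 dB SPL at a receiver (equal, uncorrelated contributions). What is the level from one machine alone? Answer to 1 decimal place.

64.7 dB SPL

5 equal incoherent sources add 10·log₁₀(5) = 6.99 dB over one source.
L_one = 71.7 − 6.99 = 64.7 dB SPL.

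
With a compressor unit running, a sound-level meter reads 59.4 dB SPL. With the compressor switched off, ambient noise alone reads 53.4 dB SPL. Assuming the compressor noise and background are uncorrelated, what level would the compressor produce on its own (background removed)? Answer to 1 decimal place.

Subtract intensities: L_src = 10·log₁₀(10^(L_total/10) − 10^(L_bg/10)).
L_src = 10·log₁₀(10^(59.4/10) − 10^(53.4/10)) = 10·log₁₀(652200) = 58.1 dB SPL.

58.1 dB SPL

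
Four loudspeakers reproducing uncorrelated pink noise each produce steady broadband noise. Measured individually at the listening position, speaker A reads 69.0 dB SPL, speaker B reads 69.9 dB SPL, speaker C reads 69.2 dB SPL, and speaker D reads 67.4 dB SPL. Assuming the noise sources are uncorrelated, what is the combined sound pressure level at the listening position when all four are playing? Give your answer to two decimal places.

Incoherent sources sum as intensities:
L_total = 10·log₁₀(10^(69.0/10) + 10^(69.9/10) + 10^(69.2/10) + 10^(67.4/10)) = 10·log₁₀(31530000) = 74.99 dB SPL.

74.99 dB SPL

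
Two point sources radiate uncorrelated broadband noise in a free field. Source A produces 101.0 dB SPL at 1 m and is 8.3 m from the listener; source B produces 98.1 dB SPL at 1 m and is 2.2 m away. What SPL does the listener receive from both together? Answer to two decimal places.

91.81 dB SPL

At the listener: L_A = 101.0 − 20·log₁₀(8.3) = 82.618 dB; L_B = 98.1 − 20·log₁₀(2.2) = 91.252 dB.
Combined: 10·log₁₀(10^(82.618/10)+10^(91.252/10)) = 91.81 dB SPL.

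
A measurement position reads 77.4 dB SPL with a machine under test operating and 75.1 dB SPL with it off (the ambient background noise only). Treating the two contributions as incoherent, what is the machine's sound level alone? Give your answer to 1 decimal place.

73.5 dB SPL

Remove the background by subtracting linear intensities:
L_src = 10·log₁₀(10^(77.4/10) − 10^(75.1/10)) = 10·log₁₀(22590000) = 73.5 dB SPL.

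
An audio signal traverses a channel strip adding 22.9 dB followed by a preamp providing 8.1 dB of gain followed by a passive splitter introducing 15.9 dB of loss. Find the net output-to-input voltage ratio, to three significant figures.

Net gain = 22.9 + 8.1 + (−15.9) = 15.1 dB.
Voltage ratio = 10^(15.1/20) = 5.69.

5.69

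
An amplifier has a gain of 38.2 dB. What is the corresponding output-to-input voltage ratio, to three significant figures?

81.3

Voltage ratio = 10^(dB/20).
10^(38.2/20) = 10^(1.910) = 81.3.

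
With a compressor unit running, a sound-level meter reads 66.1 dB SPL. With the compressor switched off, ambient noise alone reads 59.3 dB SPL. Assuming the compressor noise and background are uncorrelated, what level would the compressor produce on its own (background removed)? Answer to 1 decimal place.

Remove the background by subtracting linear intensities:
L_src = 10·log₁₀(10^(66.1/10) − 10^(59.3/10)) = 10·log₁₀(3223000) = 65.1 dB SPL.

65.1 dB SPL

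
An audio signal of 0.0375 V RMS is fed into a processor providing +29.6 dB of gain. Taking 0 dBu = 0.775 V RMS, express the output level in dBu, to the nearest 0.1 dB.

+3.3 dBu

Input level: 20·log₁₀(0.0375/0.775) = -26.31 dBu.
Output: -26.31 + 29.6 = +3.3 dBu.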